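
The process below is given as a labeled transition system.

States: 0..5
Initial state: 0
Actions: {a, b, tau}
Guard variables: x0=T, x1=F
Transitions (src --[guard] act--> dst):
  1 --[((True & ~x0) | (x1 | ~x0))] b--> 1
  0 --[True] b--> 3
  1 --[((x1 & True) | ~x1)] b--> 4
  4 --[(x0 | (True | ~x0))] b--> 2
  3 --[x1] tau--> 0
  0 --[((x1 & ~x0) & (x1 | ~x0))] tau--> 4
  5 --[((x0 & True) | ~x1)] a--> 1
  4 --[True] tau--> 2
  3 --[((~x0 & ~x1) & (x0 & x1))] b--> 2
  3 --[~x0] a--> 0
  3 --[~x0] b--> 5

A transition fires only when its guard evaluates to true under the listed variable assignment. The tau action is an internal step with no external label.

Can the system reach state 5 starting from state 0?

Guard filter leaves 5 enabled edge(s).
depth 0: {0}
depth 1: {3}  total {0,3}
Reachable = {0,3}

Answer: UNREACHABLE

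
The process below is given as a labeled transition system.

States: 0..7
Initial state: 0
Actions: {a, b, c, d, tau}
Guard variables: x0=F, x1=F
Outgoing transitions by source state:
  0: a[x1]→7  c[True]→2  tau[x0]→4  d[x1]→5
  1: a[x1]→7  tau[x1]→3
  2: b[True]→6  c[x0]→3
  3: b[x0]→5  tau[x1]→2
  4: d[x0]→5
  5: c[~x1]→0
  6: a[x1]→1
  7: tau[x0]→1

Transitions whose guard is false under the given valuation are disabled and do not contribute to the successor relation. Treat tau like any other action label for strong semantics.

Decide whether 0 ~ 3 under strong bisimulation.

Bisimulation quotient by refinement:
  round 0: {{0,1,2,3,4,5,6,7}}
  round 1: {{0,5},{1,3,4,6,7},{2}}
  round 2: {{0},{1,3,4,6,7},{2},{5}}
stable after 3 split(s): 4 block(s)
class of 0: {0}; class of 3: {1,3,4,6,7}

Answer: NOT BISIMILAR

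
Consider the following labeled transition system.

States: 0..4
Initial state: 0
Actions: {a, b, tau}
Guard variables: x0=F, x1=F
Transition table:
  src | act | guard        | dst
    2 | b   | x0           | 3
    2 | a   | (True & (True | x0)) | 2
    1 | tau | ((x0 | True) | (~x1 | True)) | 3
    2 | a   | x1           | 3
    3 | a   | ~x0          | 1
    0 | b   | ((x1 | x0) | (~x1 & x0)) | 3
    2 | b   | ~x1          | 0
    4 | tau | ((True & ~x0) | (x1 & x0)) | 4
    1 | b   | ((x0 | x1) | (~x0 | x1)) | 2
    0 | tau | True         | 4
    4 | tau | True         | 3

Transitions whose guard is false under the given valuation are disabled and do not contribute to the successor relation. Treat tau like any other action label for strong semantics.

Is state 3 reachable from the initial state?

Answer: REACHABLE

Trace:
After dropping false guards: 8 live edges.
L0 = {0}
L1 = {4}  total {0,4}
L2 = {3}  total {0,3,4}
L3 = {1}  total {0,1,3,4}
L4 = {2}  total {0,1,2,3,4}
Reachable = {0,1,2,3,4}
trace reaching 3: tau·tau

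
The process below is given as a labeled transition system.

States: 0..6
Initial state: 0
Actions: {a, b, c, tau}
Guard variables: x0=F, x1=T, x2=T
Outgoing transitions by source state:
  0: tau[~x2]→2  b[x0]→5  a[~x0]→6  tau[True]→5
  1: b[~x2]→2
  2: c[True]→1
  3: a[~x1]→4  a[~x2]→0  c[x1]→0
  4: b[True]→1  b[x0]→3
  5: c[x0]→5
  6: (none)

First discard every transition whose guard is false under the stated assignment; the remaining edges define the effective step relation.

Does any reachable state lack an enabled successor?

Answer: DEADLOCK at state 5

Trace:
R = {0,5,6}
  0: a→6  tau→5  [deg 2]
  5: ∅  [deadlock]
  6: ∅  [deadlock]
trace reaching 5: tau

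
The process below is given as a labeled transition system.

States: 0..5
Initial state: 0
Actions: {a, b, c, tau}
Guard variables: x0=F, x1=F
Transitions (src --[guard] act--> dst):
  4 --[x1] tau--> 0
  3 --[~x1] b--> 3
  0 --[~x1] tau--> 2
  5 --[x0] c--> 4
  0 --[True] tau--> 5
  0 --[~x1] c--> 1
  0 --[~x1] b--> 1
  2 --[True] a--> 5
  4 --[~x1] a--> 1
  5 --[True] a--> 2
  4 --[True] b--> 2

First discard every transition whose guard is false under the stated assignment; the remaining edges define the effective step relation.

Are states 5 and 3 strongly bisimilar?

Answer: NOT BISIMILAR

Working:
Refine partition for ~:
  round 0: {{0,1,2,3,4,5}}
  round 1: {{0},{1},{2,5},{3},{4}}
5 equivalence class(es) (converged in 2)
[5]={2,5}  [3]={3}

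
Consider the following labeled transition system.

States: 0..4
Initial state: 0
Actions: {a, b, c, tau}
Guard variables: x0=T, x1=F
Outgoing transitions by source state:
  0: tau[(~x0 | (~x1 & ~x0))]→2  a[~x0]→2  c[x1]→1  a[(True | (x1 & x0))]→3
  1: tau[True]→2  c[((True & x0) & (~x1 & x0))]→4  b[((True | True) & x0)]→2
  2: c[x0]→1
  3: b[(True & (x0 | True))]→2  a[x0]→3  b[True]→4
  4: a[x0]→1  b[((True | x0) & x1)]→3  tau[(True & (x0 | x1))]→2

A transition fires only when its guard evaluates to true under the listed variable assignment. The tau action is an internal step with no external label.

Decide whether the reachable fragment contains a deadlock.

Reach set: {0,1,2,3,4}
  0: a→3  [1 out]
  1: b→2  c→4  tau→2  [3 out]
  2: c→1  [1 out]
  3: a→3  b→2  b→4  [3 out]
  4: a→1  tau→2  [2 out]

Answer: DEADLOCK-FREE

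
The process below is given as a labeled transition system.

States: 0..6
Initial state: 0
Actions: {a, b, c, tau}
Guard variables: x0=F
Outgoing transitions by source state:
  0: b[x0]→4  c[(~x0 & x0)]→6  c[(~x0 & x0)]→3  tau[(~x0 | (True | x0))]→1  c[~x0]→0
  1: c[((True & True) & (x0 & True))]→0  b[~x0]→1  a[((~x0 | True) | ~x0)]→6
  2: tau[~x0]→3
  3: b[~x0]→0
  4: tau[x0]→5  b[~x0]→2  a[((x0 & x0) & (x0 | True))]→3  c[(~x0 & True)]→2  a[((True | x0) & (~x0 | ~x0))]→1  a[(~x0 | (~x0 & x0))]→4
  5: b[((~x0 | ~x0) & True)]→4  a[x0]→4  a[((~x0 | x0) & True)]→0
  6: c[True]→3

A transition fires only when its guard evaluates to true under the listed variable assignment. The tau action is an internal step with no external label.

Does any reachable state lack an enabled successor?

Answer: DEADLOCK-FREE

Trace:
Reachable = {0,1,3,6}
  0: c→0  tau→1  [2 out]
  1: a→6  b→1  [2 out]
  3: b→0  [1 out]
  6: c→3  [1 out]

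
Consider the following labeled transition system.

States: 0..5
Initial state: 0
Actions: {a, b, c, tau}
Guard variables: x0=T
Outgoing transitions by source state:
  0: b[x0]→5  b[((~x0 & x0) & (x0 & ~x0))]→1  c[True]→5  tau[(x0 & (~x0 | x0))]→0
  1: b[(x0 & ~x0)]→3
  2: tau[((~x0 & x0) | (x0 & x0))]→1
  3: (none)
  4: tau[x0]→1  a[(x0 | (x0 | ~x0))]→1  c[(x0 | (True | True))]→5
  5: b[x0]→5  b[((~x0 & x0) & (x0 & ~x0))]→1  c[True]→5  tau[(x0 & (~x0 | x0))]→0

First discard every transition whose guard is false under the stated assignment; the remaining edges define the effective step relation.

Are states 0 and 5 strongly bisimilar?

Answer: BISIMILAR

Analysis:
Compute ~ classes (split until stable):
  round 0: {{0,1,2,3,4,5}}
  round 1: {{0,5},{1,3},{2},{4}}
Fixed point at round 2; 4 class(es).
0∈{0,5}, 5∈{0,5}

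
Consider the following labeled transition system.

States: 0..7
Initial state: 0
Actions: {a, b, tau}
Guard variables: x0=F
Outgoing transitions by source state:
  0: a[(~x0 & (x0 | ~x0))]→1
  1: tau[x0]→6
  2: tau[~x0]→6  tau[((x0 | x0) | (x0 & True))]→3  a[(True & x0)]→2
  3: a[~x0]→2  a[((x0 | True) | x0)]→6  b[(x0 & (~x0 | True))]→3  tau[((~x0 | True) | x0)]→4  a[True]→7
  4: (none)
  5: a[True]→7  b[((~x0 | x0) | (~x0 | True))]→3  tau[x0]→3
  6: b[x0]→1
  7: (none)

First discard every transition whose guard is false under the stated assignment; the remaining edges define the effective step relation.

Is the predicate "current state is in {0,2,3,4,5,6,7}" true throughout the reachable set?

Answer: INVARIANT VIOLATED at state 1

Trace:
Inv-set: {0,2,3,4,5,6,7}
R = {0,1}
  0: safe
  1: ✗ unsafe
counterexample path to 1: a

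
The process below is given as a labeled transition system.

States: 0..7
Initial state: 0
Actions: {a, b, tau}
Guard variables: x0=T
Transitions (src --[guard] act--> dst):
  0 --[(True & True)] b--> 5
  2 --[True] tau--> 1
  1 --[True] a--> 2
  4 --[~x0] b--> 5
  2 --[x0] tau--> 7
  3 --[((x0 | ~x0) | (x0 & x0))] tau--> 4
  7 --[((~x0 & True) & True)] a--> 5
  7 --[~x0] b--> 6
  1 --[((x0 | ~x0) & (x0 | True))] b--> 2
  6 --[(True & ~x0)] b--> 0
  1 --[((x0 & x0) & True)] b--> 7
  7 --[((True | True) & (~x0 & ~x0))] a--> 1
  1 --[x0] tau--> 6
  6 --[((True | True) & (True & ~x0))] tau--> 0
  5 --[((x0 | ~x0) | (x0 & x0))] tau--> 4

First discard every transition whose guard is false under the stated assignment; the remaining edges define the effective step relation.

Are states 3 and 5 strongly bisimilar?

Bisimulation quotient by refinement:
  round 0: {{0,1,2,3,4,5,6,7}}
  round 1: {{0},{1},{2,3,5},{4,6,7}}
  round 2: {{0},{1},{2},{3,5},{4,6,7}}
stable after 3 split(s): 5 block(s)
3∈{3,5}, 5∈{3,5}

Answer: BISIMILAR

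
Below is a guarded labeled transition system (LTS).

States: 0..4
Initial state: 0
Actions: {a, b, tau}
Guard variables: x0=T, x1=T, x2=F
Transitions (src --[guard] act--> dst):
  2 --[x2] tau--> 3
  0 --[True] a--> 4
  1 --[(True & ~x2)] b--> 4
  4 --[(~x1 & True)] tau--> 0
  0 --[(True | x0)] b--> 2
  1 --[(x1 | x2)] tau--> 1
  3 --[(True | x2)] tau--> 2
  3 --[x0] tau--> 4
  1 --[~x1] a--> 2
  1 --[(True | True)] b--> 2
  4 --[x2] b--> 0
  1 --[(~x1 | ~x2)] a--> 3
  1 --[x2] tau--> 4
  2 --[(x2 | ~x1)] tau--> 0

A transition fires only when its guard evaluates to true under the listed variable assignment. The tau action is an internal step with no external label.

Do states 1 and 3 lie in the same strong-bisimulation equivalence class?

Answer: NOT BISIMILAR

Working:
Compute ~ classes (split until stable):
  π0 = {{0,1,2,3,4}}
  π1 = {{0},{1},{2,4},{3}}
Fixed point at round 2; 4 class(es).
1∈{1}, 3∈{3}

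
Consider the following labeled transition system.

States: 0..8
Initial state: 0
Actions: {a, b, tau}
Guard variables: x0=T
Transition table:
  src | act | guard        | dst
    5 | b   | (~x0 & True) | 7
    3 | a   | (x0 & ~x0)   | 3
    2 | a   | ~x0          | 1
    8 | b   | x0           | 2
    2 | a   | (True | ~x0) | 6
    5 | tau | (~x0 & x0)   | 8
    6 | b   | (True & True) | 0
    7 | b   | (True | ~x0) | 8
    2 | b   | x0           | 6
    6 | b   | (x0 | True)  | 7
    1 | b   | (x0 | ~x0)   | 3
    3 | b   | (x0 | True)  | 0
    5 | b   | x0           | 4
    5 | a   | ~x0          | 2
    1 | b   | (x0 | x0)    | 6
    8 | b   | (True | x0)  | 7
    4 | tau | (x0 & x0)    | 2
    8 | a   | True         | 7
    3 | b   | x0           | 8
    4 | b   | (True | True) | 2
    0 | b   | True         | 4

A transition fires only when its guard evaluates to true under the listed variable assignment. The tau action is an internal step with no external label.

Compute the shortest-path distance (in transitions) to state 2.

Breadth-first toward 2:
  depth 0: {0}
  depth 1: {4}
  depth 2: {2}
depth(2)=2, e.g. b·b

Answer: 2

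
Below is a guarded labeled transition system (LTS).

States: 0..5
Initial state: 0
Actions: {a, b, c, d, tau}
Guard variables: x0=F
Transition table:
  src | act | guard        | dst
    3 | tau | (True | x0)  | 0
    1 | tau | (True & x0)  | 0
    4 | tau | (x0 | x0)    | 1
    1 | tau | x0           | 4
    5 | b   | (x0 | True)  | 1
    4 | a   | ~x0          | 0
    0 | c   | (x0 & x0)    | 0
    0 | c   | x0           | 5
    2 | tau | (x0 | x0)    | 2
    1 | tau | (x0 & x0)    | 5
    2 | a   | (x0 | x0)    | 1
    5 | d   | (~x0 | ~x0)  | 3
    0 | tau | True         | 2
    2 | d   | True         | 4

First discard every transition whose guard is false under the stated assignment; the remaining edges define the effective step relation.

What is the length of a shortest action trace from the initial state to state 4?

Layered search for 4:
  depth 0: {0}
  depth 1: {2}
  depth 2: {4}
first hit 4 at d=2 via tau·d

Answer: 2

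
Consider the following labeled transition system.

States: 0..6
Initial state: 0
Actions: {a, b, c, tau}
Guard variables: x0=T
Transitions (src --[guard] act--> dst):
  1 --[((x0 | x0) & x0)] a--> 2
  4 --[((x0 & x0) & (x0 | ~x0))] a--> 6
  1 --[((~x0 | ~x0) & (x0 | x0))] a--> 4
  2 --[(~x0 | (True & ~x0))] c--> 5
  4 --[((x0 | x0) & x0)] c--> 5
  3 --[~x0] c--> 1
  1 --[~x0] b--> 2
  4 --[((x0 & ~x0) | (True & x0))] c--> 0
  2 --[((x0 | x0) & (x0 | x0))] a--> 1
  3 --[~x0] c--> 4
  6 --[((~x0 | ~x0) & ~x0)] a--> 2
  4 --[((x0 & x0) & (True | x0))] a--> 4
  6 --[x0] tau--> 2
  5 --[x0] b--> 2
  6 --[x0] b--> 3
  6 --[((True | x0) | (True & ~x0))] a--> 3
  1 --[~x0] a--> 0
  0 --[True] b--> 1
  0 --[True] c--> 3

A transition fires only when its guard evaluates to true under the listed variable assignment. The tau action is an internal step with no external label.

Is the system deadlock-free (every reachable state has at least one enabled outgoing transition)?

Answer: DEADLOCK at state 3

Working:
Reachable = {0,1,2,3}
  0: b→1  c→3  [2 out]
  1: a→2  [1 out]
  2: a→1  [1 out]
  3: ∅  [deadlock]
trace reaching 3: c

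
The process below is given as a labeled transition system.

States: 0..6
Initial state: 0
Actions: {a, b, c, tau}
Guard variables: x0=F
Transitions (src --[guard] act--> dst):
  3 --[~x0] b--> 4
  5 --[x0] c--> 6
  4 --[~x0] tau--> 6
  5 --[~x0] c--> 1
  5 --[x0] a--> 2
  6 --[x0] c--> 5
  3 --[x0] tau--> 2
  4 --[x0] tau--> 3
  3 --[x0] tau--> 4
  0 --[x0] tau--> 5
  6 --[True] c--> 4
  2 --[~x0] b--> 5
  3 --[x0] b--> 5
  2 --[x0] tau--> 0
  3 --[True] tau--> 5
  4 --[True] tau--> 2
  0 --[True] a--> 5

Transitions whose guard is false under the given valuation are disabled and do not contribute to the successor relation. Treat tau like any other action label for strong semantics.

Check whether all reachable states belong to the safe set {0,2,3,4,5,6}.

Inv-set: {0,2,3,4,5,6}
R = {0,1,5}
  0: ✓
  1: ✗ unsafe
  5: ✓
counterexample path to 1: a·c

Answer: INVARIANT VIOLATED at state 1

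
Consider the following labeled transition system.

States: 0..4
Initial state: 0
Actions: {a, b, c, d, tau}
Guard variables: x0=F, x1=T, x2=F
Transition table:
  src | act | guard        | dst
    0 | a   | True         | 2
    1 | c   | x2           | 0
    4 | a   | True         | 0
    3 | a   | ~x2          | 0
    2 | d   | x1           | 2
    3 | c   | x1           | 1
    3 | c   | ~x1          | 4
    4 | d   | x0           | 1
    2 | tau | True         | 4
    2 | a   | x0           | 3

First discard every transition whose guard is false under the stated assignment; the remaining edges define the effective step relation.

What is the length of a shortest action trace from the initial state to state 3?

BFS to 3:
  Layer 0: {0}
  Layer 1: {2}
  Layer 2: {4}
3 never appears.

Answer: UNREACHABLE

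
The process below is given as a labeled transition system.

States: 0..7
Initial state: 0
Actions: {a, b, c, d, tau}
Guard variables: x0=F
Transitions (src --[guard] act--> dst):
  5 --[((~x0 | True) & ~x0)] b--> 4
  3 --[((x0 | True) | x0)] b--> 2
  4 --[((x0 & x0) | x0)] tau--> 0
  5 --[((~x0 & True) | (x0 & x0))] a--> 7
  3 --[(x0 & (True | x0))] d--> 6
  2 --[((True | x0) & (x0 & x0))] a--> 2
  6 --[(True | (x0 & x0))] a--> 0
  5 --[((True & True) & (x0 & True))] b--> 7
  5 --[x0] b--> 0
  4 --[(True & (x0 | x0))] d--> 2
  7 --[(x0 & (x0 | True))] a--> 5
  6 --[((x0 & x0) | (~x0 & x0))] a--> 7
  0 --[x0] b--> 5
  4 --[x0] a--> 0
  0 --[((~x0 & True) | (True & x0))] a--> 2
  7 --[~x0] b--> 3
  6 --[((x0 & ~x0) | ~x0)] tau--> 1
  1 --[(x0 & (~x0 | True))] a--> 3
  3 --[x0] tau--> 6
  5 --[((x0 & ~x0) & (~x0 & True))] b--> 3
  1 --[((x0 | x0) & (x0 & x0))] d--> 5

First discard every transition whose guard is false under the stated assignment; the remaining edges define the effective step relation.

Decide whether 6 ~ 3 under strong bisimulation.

Bisimulation quotient by refinement:
  P[0] = {{0,1,2,3,4,5,6,7}}
  P[1] = {{0},{1,2,4},{3,7},{5},{6}}
  P[2] = {{0},{1,2,4},{3},{5},{6},{7}}
6 equivalence class(es) (converged in 3)
[6]={6}  [3]={3}

Answer: NOT BISIMILAR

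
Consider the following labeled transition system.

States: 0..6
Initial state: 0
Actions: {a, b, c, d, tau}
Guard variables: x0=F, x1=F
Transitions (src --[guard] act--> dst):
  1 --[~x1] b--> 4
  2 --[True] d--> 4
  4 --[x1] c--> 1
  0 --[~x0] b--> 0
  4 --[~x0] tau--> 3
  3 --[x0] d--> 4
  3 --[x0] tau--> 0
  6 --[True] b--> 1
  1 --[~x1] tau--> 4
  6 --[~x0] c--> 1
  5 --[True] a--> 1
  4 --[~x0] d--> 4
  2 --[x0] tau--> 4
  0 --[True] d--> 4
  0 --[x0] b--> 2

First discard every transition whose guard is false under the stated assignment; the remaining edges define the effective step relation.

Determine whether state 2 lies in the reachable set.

Guard filter leaves 10 enabled edge(s).
L0 = {0}
L1 = {4}  cumulative {0,4}
L2 = {3}  cumulative {0,3,4}
Reach set: {0,3,4}

Answer: UNREACHABLE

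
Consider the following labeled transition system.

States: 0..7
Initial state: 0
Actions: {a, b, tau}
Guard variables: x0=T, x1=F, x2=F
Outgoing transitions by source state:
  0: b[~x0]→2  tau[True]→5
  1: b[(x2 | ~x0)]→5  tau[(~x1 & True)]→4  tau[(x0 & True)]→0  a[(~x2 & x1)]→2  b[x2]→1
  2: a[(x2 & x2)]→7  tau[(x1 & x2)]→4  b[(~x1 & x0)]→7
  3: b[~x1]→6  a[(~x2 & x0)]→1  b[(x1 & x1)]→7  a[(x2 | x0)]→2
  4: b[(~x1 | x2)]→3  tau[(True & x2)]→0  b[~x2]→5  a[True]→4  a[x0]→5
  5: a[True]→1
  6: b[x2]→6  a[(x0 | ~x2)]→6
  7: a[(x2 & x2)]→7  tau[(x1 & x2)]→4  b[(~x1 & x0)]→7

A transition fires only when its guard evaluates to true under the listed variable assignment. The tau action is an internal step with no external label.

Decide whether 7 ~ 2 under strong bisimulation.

Answer: BISIMILAR

Working:
Refine partition for ~:
  P[0] = {{0,1,2,3,4,5,6,7}}
  P[1] = {{0,1},{2,7},{3,4},{5,6}}
  P[2] = {{0},{1},{2,7},{3},{4},{5},{6}}
Fixed point at round 3; 7 class(es).
[7]={2,7}  [2]={2,7}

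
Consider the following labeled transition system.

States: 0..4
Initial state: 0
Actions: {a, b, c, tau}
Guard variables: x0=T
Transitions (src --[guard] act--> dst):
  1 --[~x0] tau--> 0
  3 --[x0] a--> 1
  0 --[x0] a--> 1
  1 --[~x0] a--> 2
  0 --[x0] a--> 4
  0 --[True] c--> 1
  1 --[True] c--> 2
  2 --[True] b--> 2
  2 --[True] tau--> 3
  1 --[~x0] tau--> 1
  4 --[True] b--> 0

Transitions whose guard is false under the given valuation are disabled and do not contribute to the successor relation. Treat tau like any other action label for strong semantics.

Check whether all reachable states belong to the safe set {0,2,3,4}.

Allowed set {0,2,3,4}
Reach set: {0,1,2,3,4}
  0: ok
  1: ✗ unsafe
  2: ok
  3: ok
  4: ok
witness against invariant: a → 1

Answer: INVARIANT VIOLATED at state 1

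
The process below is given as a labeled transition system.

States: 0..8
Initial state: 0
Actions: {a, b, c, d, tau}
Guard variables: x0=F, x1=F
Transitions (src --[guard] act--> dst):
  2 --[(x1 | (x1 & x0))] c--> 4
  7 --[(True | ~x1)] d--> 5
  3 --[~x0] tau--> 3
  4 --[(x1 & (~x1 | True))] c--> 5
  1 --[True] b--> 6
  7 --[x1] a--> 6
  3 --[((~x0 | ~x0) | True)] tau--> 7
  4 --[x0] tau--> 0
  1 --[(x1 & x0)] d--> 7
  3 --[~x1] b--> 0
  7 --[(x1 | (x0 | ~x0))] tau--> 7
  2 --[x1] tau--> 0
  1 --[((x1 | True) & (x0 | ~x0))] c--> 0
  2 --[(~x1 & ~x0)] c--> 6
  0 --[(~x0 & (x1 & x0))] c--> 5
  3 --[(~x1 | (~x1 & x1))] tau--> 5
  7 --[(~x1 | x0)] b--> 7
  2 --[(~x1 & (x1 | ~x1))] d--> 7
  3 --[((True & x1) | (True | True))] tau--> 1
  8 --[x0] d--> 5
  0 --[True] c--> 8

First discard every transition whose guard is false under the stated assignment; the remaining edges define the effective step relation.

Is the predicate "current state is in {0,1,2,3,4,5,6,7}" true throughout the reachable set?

Inv-set: {0,1,2,3,4,5,6,7}
Reachable = {0,8}
  0: ok
  8: VIOLATES
reach 8 via c — violates

Answer: INVARIANT VIOLATED at state 8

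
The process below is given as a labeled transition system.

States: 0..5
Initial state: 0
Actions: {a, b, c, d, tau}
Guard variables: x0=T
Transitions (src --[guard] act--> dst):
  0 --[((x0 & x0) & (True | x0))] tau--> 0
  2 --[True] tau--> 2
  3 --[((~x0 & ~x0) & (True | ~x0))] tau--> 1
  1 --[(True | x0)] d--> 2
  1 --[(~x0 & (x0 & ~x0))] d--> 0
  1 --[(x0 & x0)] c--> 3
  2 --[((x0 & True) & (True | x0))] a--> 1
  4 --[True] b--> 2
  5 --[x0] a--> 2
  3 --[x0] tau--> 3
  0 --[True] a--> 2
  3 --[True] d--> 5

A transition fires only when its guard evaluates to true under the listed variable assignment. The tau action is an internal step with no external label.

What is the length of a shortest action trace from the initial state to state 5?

Answer: 4

Working:
Breadth-first toward 5:
  depth 0: {0}
  depth 1: {2}
  depth 2: {1}
  depth 3: {3}
  depth 4: {5}
5 enters at depth 4; path a·a·c·d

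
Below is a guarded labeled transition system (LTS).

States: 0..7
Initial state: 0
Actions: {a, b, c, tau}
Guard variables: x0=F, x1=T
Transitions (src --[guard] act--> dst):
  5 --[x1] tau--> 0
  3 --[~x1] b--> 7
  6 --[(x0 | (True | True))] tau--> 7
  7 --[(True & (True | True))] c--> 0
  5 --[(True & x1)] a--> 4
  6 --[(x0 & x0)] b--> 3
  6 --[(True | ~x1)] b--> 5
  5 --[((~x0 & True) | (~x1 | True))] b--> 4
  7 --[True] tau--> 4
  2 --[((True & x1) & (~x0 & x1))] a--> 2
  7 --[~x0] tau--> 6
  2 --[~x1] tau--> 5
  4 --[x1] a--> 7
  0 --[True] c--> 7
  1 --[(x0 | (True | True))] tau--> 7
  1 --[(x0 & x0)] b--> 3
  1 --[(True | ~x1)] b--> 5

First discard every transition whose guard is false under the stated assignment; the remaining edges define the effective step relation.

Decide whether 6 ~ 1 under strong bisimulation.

Answer: BISIMILAR

Analysis:
Compute ~ classes (split until stable):
  round 0: {{0,1,2,3,4,5,6,7}}
  round 1: {{0},{1,6},{2,4},{3},{5},{7}}
  round 2: {{0},{1,6},{2},{3},{4},{5},{7}}
stable after 3 split(s): 7 block(s)
[6]={1,6}  [1]={1,6}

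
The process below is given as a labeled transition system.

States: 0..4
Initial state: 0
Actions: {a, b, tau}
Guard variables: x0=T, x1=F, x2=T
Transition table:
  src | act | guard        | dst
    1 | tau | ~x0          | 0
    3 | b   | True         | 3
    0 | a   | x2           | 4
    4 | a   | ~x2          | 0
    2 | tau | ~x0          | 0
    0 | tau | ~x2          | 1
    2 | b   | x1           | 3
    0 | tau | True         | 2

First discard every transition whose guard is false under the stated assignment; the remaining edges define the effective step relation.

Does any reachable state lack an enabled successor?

Reach set: {0,2,4}
  0: a→4  tau→2  [2 out]
  2: ∅  [no exit]
  4: ∅  [no exit]
Path to 2: tau

Answer: DEADLOCK at state 2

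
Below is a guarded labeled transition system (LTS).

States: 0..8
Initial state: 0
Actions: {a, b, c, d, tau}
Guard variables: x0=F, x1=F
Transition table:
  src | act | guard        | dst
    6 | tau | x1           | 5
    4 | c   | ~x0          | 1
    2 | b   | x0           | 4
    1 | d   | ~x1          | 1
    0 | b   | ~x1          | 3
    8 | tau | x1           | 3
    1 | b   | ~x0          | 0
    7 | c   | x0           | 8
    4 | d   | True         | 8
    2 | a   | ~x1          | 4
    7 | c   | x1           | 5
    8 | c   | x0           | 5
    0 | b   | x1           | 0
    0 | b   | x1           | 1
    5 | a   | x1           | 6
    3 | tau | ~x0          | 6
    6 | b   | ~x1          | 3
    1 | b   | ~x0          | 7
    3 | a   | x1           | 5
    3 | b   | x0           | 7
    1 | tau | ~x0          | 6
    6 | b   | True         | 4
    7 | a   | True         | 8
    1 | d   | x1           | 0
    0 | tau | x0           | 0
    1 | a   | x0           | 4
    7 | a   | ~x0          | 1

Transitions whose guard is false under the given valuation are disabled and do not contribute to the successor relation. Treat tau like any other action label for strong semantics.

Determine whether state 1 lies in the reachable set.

Answer: REACHABLE

Trace:
13 transition(s) survive guard evaluation.
L0 = {0}
L1 = {3}  total {0,3}
L2 = {6}  total {0,3,6}
L3 = {4}  total {0,3,4,6}
L4 = {1,8}  total {0,1,3,4,6,8}
L5 = {7}  total {0,1,3,4,6,7,8}
Reach set: {0,1,3,4,6,7,8}
trace reaching 1: b·tau·b·c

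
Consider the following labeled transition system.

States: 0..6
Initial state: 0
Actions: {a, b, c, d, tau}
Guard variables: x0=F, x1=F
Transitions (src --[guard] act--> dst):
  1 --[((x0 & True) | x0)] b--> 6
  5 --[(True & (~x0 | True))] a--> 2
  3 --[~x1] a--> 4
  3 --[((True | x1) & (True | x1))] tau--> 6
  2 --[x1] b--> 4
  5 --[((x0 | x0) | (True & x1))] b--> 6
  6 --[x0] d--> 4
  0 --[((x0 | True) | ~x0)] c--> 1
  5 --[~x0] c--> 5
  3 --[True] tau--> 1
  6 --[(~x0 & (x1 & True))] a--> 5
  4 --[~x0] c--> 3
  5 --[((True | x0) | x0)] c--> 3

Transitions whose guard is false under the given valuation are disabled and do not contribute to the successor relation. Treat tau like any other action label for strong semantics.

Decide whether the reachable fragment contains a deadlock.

Reach set: {0,1}
  0: c→1  [1 out]
  1: ∅  [deadlock]
Path to 1: c

Answer: DEADLOCK at state 1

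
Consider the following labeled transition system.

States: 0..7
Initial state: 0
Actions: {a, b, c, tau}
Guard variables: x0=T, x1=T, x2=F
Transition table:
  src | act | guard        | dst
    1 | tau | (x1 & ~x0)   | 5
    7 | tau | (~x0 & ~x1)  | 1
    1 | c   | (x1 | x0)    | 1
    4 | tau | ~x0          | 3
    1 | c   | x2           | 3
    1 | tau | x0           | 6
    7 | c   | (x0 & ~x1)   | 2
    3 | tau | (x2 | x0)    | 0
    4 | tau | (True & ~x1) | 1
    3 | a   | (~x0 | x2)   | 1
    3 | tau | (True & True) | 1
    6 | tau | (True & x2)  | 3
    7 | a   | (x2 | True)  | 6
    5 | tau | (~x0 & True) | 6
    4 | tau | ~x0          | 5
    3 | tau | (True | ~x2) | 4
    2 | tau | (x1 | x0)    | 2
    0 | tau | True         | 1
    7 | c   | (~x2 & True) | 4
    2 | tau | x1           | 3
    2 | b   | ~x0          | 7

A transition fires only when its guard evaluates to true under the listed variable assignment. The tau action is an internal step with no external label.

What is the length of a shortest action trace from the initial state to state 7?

Breadth-first toward 7:
  L0 = {0}
  L1 = {1}
  L2 = {6}
7 never appears.

Answer: UNREACHABLE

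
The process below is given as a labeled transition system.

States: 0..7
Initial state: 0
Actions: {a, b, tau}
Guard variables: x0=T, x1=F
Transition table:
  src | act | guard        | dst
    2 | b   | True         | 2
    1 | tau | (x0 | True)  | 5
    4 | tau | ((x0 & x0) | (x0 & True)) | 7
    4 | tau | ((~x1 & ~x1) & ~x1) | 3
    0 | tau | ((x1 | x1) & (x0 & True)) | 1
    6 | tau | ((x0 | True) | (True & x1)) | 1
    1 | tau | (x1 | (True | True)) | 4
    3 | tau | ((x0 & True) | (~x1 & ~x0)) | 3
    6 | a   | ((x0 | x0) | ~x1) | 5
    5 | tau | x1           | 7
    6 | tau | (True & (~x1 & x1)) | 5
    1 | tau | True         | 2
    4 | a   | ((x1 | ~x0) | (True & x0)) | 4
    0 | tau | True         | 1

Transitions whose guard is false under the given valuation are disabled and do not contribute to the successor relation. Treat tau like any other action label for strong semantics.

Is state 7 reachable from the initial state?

11 transition(s) survive guard evaluation.
Layer 0: {0}
Layer 1: {1}  now seen {0,1}
Layer 2: {2,4,5}  now seen {0,1,2,4,5}
Layer 3: {3,7}  now seen {0,1,2,3,4,5,7}
Reach set: {0,1,2,3,4,5,7}
trace reaching 7: tau·tau·tau

Answer: REACHABLE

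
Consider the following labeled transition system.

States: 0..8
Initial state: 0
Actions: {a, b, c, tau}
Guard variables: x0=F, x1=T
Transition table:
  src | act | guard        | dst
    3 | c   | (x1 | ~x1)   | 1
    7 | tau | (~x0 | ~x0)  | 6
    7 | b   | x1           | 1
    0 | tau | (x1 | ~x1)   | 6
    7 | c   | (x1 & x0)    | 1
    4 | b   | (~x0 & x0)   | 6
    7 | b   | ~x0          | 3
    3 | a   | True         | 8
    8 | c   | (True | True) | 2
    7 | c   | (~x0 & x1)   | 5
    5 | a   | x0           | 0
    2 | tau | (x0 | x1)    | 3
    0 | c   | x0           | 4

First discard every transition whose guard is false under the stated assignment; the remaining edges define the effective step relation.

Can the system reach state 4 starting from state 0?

Answer: UNREACHABLE

Working:
Guard filter leaves 9 enabled edge(s).
depth 0: {0}
depth 1: {6}  cumulative {0,6}
R = {0,6}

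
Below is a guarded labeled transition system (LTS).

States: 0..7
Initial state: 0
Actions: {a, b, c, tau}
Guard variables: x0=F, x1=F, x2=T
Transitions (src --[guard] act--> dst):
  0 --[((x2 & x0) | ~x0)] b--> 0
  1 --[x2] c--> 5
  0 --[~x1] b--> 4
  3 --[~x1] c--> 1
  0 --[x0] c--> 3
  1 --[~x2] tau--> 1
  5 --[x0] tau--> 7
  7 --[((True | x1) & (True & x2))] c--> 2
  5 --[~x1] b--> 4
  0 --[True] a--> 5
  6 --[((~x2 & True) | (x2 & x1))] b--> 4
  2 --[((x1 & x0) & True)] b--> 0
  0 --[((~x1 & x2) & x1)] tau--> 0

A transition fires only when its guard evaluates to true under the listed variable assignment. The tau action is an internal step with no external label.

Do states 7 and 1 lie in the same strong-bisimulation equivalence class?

Refine partition for ~:
  P[0] = {{0,1,2,3,4,5,6,7}}
  P[1] = {{0},{1,3,7},{2,4,6},{5}}
  P[2] = {{0},{1},{2,4,6},{3},{5},{7}}
6 equivalence class(es) (converged in 3)
7∈{7}, 1∈{1}

Answer: NOT BISIMILAR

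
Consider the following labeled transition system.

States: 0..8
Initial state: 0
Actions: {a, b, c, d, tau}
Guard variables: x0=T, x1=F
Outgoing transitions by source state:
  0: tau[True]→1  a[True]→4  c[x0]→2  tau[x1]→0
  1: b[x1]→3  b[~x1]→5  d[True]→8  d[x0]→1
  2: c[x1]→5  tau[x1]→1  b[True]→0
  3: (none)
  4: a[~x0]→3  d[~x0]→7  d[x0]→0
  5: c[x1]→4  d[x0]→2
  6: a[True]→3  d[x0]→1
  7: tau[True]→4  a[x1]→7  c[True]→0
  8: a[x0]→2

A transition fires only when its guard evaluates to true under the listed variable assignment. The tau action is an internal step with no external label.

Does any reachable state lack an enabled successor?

Reachable = {0,1,2,4,5,8}
  0: a→4  c→2  tau→1  [deg 3]
  1: b→5  d→1  d→8  [deg 3]
  2: b→0  [deg 1]
  4: d→0  [deg 1]
  5: d→2  [deg 1]
  8: a→2  [deg 1]

Answer: DEADLOCK-FREE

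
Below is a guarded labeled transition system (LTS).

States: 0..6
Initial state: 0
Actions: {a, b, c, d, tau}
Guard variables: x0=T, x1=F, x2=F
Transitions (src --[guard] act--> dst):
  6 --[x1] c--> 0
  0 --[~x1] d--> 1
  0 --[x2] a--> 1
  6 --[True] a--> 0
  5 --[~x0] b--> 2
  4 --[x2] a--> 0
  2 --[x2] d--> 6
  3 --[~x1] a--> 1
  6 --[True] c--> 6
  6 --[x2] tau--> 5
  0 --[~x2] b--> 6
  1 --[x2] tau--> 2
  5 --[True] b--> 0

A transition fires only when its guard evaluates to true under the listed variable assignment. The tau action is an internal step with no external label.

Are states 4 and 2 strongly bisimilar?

Compute ~ classes (split until stable):
  π0 = {{0,1,2,3,4,5,6}}
  π1 = {{0},{1,2,4},{3},{5},{6}}
Fixed point at round 2; 5 class(es).
[4]={1,2,4}  [2]={1,2,4}

Answer: BISIMILAR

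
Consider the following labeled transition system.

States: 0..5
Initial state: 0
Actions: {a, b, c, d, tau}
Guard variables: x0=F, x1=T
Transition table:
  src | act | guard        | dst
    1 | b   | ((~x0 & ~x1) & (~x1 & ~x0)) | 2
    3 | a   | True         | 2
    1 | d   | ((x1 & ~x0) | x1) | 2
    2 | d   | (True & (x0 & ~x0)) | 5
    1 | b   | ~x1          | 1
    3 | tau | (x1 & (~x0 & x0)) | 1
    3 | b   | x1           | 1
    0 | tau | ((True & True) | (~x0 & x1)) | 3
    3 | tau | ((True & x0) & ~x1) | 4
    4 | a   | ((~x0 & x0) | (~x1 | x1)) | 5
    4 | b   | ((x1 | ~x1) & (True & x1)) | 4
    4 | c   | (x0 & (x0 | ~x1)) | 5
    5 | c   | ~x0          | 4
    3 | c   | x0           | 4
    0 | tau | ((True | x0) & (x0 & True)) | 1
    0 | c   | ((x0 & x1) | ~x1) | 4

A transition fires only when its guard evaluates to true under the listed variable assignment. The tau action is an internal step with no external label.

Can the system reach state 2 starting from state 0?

After dropping false guards: 7 live edges.
depth 0: {0}
depth 1: {3}  cumulative {0,3}
depth 2: {1,2}  cumulative {0,1,2,3}
Reachable = {0,1,2,3}
Path to 2: tau·a

Answer: REACHABLE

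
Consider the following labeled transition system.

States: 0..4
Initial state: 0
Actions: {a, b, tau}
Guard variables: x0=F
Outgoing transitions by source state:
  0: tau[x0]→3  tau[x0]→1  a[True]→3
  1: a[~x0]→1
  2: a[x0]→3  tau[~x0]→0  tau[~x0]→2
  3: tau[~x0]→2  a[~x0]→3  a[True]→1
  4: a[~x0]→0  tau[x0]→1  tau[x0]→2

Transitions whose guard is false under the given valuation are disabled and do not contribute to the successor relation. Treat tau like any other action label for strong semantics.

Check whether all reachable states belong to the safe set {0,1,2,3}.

Answer: INVARIANT HOLDS

Analysis:
Allowed set {0,1,2,3}
R = {0,1,2,3}
  0: safe
  1: safe
  2: safe
  3: safe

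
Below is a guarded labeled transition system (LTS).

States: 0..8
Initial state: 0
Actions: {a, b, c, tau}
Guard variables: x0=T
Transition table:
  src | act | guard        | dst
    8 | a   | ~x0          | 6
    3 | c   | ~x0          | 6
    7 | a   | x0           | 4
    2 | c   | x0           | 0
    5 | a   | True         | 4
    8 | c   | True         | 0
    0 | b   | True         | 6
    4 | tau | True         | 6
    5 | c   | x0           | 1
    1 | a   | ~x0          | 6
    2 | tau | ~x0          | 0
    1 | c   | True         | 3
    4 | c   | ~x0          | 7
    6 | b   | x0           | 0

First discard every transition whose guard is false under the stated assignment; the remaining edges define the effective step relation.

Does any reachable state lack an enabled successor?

Reach set: {0,6}
  0: b→6  [1 out]
  6: b→0  [1 out]

Answer: DEADLOCK-FREE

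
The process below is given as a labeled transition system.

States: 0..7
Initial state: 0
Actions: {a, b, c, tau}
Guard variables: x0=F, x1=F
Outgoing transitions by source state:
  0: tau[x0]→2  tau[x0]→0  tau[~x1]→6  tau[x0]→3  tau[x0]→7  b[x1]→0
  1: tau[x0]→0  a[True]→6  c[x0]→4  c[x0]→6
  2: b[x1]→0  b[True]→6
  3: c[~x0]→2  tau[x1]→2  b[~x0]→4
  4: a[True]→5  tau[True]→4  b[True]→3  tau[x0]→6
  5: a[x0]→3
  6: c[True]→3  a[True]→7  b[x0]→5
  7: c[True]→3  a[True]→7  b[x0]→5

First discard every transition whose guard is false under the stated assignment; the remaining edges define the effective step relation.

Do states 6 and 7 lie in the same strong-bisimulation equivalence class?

Compute ~ classes (split until stable):
  π0 = {{0,1,2,3,4,5,6,7}}
  π1 = {{0},{1},{2},{3},{4},{5},{6,7}}
stable after 2 split(s): 7 block(s)
class of 6: {6,7}; class of 7: {6,7}

Answer: BISIMILAR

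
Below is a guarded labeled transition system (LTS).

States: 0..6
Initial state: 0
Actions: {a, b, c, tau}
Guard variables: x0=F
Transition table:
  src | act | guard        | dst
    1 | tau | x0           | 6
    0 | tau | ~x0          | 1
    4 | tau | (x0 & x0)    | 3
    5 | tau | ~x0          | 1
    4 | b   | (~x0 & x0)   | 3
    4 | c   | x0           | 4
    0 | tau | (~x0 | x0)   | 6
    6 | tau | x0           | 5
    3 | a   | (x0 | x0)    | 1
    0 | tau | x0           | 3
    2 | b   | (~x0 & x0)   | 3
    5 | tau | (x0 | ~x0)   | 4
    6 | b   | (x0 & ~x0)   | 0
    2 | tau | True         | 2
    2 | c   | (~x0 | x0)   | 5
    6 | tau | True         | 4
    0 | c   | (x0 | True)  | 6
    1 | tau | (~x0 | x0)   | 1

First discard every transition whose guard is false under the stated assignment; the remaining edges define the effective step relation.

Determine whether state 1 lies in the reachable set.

9 transition(s) survive guard evaluation.
Layer 0: {0}
Layer 1: {1,6}  total {0,1,6}
Layer 2: {4}  total {0,1,4,6}
R = {0,1,4,6}
witness 1: tau

Answer: REACHABLE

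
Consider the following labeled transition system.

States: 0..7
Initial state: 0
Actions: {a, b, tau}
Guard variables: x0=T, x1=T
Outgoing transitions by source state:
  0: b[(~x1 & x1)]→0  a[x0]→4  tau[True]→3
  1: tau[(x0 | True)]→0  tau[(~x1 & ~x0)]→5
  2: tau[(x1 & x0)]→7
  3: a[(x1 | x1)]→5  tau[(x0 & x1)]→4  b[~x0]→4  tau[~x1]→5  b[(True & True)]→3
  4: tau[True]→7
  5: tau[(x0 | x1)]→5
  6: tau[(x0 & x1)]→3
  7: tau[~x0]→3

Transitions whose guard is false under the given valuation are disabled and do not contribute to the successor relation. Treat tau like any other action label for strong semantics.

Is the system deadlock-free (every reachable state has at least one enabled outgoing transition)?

Answer: DEADLOCK at state 7

Trace:
R = {0,3,4,5,7}
  0: a→4  tau→3  [2 out]
  3: a→5  b→3  tau→4  [3 out]
  4: tau→7  [1 out]
  5: tau→5  [1 out]
  7: ∅  [no exit]
Path to 7: a·tau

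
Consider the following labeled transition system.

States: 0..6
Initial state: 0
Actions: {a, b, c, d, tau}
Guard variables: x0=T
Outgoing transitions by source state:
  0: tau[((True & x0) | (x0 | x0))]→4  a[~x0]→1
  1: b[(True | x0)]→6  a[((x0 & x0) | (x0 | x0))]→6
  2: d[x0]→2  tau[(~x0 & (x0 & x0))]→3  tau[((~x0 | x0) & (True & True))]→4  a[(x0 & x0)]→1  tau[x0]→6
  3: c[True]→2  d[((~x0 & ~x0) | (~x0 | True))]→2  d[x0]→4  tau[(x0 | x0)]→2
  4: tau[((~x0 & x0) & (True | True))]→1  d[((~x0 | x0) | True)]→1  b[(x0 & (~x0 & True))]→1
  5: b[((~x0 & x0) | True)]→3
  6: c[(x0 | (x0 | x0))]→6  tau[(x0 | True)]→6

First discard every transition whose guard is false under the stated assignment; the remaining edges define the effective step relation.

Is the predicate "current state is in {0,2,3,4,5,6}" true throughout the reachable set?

Answer: INVARIANT VIOLATED at state 1

Working:
Safe = {0,2,3,4,5,6}
Reachable = {0,1,4,6}
  0: ✓
  1: outside
  4: ✓
  6: ✓
witness against invariant: tau·d → 1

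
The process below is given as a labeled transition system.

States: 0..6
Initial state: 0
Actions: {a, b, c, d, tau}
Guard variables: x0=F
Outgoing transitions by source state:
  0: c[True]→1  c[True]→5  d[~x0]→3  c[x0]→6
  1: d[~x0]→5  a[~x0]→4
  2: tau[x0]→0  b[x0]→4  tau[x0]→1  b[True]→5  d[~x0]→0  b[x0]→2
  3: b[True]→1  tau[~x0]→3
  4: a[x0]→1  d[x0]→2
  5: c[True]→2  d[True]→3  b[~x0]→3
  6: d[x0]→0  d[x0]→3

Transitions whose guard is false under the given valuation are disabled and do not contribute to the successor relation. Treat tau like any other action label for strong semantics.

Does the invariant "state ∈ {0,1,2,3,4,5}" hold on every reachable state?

Answer: INVARIANT HOLDS

Analysis:
Allowed set {0,1,2,3,4,5}
Reachable = {0,1,2,3,4,5}
  0: ok
  1: ok
  2: ok
  3: ok
  4: ok
  5: ok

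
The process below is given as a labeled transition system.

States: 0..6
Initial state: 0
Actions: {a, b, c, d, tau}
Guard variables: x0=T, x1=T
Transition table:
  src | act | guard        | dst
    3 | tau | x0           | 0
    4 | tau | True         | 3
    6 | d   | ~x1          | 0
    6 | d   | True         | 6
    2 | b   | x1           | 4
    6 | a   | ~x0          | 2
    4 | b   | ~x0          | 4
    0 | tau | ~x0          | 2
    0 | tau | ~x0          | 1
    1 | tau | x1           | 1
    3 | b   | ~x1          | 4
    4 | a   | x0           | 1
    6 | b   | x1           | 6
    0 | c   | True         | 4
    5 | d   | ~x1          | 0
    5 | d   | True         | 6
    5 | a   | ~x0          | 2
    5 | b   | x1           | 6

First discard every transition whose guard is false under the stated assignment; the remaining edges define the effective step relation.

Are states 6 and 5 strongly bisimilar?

Answer: BISIMILAR

Analysis:
Refine partition for ~:
  π0 = {{0,1,2,3,4,5,6}}
  π1 = {{0},{1,3},{2},{4},{5,6}}
  π2 = {{0},{1},{2},{3},{4},{5,6}}
Fixed point at round 3; 6 class(es).
[6]={5,6}  [5]={5,6}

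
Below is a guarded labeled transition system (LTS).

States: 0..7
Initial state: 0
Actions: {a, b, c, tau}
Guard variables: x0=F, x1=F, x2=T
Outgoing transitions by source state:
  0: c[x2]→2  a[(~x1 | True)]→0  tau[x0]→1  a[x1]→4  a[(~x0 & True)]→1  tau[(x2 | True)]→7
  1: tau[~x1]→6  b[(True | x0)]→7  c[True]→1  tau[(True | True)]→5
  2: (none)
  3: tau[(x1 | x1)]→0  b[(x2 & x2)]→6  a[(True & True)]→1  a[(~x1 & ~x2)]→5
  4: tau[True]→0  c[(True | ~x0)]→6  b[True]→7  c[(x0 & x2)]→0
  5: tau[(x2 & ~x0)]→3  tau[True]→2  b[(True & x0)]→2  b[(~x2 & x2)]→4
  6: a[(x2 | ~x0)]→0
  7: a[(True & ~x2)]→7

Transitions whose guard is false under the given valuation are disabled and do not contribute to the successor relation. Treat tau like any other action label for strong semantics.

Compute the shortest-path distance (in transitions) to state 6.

Layered search for 6:
  L0 = {0}
  L1 = {1,2,7}
  L2 = {5,6}
depth(6)=2, e.g. a·tau

Answer: 2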